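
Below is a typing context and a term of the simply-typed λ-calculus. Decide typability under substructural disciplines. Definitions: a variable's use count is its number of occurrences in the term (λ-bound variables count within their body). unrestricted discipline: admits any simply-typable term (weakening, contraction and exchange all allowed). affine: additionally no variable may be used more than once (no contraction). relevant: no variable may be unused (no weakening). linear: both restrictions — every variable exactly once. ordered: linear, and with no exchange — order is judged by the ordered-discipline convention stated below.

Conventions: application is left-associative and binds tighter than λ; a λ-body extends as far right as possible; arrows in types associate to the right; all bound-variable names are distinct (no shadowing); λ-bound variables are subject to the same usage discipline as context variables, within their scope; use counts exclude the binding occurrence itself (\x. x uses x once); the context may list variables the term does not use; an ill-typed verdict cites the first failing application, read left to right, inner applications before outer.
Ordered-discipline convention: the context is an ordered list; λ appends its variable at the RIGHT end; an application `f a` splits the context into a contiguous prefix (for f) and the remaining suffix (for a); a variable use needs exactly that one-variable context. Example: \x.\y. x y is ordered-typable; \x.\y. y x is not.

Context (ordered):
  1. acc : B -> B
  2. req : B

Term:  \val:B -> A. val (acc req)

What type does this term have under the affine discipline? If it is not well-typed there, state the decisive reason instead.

term : (B -> A) -> A
use counts: acc: 1; req: 1; val (λ-bound): 1
left-to-right use order: val, acc, req
typing: the term checks, with type (B -> A) -> A
per-discipline verdicts: ordered ✗, linear ✓, affine ✓, relevant ✓, unrestricted ✓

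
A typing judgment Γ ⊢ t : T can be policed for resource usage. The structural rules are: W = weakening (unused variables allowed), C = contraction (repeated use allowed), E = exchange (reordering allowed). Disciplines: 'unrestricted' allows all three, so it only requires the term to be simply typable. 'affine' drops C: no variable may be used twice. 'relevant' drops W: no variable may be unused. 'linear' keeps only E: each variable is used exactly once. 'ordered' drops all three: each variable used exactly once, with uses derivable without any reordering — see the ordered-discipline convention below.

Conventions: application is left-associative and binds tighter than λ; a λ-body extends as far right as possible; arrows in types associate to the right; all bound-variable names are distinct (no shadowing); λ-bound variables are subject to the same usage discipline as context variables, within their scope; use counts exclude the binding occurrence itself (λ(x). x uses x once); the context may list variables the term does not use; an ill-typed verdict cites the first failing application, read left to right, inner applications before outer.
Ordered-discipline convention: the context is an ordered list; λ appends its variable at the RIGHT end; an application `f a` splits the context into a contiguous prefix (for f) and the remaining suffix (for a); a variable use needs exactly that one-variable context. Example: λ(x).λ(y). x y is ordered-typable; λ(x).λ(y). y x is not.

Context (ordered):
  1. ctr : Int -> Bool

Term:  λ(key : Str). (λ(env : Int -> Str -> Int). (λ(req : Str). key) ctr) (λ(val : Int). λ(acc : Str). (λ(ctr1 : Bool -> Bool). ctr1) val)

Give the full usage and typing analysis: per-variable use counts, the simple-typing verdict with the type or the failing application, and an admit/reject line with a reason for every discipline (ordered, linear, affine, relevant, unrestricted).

use counts: ctr=1, key (λ-bound)=1, env (λ-bound)=0, req (λ-bound)=0, val (λ-bound)=1, acc (λ-bound)=0, ctr1 (λ-bound)=1
use order (left to right): key, ctr, ctr1, val
typing: ill-typed: a function awaiting Str gets Int -> Bool
ordered: ✗ — the type mismatch rejects it
linear: ✗ — not simply typable
affine: ✗ — fails simple typing
relevant: ✗ — a type mismatch blocks all five
unrestricted: ✗ — the type mismatch rejects it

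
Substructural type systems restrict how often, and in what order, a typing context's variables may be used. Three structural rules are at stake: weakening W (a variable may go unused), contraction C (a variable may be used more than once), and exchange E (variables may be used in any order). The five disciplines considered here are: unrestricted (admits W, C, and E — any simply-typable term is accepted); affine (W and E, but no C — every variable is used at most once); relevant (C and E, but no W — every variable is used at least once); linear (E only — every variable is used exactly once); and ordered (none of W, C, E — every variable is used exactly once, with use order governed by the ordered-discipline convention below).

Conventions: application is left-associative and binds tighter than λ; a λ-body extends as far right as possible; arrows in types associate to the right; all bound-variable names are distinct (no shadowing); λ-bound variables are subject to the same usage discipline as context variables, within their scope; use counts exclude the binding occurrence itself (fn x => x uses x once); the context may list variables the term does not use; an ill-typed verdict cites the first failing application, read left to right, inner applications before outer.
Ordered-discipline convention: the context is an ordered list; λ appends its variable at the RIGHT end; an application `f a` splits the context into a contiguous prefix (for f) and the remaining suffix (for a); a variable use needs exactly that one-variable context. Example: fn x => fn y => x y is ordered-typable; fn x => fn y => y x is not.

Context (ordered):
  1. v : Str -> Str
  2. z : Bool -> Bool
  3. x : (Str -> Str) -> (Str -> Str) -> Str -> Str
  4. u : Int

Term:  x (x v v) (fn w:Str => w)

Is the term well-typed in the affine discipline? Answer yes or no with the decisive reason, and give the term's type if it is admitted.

no — uses contraction: v ×2, x ×2
counts: v ×2, z ×0, x ×2, u ×0, w (λ-bound) ×1
use order (left to right): x, x, v, v, w
typing: well-typed — term : Str -> Str
across the five disciplines: ordered ✗ | linear ✗ | affine ✗ | relevant ✗ | unrestricted ✓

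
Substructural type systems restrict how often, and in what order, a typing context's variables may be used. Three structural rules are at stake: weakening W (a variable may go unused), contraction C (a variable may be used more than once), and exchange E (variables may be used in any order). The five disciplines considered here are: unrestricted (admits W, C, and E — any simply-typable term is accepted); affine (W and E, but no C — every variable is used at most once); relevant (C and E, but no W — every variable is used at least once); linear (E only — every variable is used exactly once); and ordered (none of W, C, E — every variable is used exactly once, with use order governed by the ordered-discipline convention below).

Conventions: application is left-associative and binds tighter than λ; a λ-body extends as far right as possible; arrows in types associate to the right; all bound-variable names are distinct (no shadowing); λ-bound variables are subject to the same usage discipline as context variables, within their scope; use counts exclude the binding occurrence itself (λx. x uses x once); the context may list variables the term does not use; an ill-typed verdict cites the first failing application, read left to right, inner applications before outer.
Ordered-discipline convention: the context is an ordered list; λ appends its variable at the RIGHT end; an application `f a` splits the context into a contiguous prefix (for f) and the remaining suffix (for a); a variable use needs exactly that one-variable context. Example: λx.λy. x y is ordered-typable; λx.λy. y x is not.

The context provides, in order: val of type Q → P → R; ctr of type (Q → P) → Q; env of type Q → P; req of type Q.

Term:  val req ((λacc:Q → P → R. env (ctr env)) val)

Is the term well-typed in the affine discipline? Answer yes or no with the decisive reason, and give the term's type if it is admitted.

no — repeated use of val ×2, env ×2
counts: val=2; ctr=1; env=2; req=1; acc [bound]=0
left-to-right use order: val, req, env, ctr, env, val
typing: the term checks, with type R
per-discipline verdicts: ordered ✗; linear ✗; affine ✗; relevant ✗; unrestricted ✓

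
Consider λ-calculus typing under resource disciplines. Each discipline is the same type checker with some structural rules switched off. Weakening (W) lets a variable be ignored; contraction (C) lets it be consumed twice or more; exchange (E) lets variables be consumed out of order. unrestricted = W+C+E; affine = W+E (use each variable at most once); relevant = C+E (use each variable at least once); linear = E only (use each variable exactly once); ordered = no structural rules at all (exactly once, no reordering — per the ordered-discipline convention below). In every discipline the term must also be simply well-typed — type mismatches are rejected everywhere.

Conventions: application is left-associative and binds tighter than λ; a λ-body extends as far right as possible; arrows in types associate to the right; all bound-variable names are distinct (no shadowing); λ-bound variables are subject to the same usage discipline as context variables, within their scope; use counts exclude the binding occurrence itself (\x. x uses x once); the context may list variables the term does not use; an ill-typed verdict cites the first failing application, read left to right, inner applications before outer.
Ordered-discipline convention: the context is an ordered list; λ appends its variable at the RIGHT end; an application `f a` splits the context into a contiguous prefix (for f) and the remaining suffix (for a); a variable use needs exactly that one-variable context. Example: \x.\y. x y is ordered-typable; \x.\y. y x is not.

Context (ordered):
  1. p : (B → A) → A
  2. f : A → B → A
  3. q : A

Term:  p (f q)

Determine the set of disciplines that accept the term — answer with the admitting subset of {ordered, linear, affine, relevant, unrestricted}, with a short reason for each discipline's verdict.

admitting disciplines: ordered, linear, affine, relevant, unrestricted
variable uses: p: 1, f: 1, q: 1
order of uses: p, f, q
typing: well-typed at A
ordered: ✓, p, f, q once each; derivable with no W/C/E
linear: ✓, single use per variable (p, f, q)
affine: ✓, no duplicate uses among p, f, q
relevant: ✓, at least one use each (p, f, q)
unrestricted: ✓, type-checks (A) and nothing is barred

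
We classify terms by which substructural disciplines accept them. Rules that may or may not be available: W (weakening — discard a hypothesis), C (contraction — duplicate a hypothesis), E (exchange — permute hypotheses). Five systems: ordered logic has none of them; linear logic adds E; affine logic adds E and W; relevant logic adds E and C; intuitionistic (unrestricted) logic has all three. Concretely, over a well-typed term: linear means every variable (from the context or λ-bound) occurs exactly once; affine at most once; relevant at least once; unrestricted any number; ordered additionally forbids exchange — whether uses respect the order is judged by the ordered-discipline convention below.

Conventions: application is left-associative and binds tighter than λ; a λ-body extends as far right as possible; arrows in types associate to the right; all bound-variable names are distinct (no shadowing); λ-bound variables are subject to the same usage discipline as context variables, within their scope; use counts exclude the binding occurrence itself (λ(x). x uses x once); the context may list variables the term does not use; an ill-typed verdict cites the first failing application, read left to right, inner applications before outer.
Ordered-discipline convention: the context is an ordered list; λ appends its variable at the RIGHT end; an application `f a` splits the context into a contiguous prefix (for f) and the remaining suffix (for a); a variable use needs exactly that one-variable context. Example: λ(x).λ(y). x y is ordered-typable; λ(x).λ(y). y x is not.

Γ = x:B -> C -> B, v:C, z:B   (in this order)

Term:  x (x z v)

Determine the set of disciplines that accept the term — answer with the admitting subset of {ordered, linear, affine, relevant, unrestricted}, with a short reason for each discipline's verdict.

admitted by: relevant, unrestricted
variable uses: x: 2×; v: 1×; z: 1×
use order (left to right): x, x, z, v
typing: ✓ — C -> B
ordered: ✗, needs contraction — x ×2
linear: ✗, needs contraction — x ×2
affine: ✗, needs contraction — x ×2
relevant: ✓, every one of x, v, z appears
unrestricted: ✓, type-checks (C -> B) and nothing is barred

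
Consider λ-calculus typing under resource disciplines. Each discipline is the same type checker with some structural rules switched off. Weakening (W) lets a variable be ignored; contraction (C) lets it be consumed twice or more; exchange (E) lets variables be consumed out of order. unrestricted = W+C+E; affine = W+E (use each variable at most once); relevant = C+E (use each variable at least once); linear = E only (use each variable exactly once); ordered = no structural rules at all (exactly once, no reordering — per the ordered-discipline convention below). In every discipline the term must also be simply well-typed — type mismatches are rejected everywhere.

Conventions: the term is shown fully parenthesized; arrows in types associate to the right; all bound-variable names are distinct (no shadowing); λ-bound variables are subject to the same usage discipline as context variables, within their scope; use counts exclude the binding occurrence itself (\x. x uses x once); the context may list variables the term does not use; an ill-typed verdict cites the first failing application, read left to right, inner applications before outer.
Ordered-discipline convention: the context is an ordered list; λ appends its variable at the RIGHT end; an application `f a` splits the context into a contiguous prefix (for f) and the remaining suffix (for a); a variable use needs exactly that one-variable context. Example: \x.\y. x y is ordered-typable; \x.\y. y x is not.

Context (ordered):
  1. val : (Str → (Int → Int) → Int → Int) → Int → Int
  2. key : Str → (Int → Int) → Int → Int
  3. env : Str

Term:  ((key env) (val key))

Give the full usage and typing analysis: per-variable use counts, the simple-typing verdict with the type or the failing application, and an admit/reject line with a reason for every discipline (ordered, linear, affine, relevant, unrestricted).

counts: val: 1×, key: 2×, env: 1×
left-to-right use order: key, env, val, key
typing: the term checks, with type Int → Int
ordered: ✗ — uses contraction: key ×2
linear: ✗ — uses contraction: key ×2
affine: ✗ — uses contraction: key ×2
relevant: ✓ — val, key, env: all used, weakening unneeded
unrestricted: ✓ — typability at Int → Int is all that's needed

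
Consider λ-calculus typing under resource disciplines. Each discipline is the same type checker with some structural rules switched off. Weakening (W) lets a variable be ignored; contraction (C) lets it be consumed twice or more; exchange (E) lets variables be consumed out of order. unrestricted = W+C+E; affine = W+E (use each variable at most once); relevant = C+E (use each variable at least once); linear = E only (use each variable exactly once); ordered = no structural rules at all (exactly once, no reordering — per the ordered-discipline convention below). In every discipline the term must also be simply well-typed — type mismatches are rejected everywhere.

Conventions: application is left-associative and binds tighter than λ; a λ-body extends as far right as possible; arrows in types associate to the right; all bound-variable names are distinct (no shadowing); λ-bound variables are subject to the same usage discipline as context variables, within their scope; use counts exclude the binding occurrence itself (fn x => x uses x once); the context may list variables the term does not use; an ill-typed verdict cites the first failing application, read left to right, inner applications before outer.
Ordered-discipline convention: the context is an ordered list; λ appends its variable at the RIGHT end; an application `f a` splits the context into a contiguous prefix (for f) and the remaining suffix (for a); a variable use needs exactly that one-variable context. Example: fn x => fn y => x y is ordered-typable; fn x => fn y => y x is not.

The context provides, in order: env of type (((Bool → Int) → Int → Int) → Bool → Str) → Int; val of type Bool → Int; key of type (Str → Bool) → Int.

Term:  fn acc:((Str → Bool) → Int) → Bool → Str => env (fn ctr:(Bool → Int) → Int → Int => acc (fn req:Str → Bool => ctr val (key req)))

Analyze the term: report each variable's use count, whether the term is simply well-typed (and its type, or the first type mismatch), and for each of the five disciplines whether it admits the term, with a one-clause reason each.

usage: env ×1, val ×1, key ×1, acc [bound] ×1, ctr [bound] ×1, req [bound] ×1
use order (left to right): env, acc, ctr, val, key, req
typing: well-typed at (((Str → Bool) → Int) → Bool → Str) → Int
ordered: ✗, no contiguous prefix/suffix split fits env, acc, ctr, val, key, req
linear: ✓, single use per variable (env, val, key, acc, ctr, req)
affine: ✓, no duplicate uses among env, val, key, acc, ctr, req
relevant: ✓, every one of env, val, key, acc, ctr, req appears
unrestricted: ✓, simply typable at (((Str → Bool) → Int) → Bool → Str) → Int; W, C, E all held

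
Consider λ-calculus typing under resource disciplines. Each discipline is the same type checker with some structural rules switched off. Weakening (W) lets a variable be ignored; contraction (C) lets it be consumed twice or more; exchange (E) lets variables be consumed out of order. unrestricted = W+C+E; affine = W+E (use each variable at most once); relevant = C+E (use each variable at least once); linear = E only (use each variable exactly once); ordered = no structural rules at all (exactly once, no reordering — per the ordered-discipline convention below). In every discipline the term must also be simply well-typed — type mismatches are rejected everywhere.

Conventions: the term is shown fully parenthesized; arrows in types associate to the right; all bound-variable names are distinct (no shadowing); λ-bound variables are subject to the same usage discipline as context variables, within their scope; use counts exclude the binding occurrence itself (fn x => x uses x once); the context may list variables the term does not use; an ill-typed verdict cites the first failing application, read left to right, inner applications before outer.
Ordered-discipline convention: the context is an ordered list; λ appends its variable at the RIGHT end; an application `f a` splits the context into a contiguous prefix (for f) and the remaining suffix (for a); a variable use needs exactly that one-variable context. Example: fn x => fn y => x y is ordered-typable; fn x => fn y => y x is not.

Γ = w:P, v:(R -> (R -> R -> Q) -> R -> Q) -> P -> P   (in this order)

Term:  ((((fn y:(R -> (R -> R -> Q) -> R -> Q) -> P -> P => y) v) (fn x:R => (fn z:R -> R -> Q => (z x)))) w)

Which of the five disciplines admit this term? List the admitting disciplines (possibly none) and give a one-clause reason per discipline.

admitting disciplines: linear, affine, relevant, unrestricted
use counts: w: 1×, v: 1×, y [bound]: 1×, x [bound]: 1×, z [bound]: 1×
use order (left to right): y, v, z, x, w
typing: well-typed — term : P
ordered ✗ (use order y, v, z, x, w needs exchange)
linear ✓ (w, v, y, x, z: one use apiece)
affine ✓ (no duplicate uses among w, v, y, x, z)
relevant ✓ (none of w, v, y, x, z goes unused)
unrestricted ✓ (type-checks (P) and nothing is barred)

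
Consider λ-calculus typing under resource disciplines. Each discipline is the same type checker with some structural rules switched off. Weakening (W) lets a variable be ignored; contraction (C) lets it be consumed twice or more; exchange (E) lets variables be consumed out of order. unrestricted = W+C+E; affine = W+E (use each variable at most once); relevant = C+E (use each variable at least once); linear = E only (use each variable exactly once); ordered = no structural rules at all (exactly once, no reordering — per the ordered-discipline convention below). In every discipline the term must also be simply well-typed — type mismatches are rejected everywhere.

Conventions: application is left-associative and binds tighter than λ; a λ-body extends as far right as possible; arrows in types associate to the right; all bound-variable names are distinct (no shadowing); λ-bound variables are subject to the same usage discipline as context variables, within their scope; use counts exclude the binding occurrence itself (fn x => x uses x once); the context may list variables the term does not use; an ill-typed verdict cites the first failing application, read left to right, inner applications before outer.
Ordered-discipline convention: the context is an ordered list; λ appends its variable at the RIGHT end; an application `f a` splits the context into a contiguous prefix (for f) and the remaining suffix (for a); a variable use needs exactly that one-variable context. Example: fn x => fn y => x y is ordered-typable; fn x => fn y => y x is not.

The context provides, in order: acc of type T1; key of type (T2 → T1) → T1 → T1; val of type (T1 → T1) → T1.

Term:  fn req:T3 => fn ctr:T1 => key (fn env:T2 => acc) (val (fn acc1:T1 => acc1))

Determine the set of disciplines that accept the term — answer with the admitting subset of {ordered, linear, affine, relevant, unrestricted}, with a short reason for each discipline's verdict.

admitting disciplines: affine, unrestricted
use counts: acc: 1×; key: 1×; val: 1×; req (λ-bound): 0×; ctr (λ-bound): 0×; env (λ-bound): 0×; acc1 (λ-bound): 1×
left-to-right use order: key, acc, val, acc1
typing: well-typed at T3 → T1 → T1
ordered: ✗, req, ctr, env left unused
linear: ✗, req, ctr, env left unused
affine: ✓, at most one use each (acc, key, val, req, ctr, env, acc1)
relevant: ✗, req, ctr, env left unused
unrestricted: ✓, well-typed at T3 → T1 → T1; no restrictions here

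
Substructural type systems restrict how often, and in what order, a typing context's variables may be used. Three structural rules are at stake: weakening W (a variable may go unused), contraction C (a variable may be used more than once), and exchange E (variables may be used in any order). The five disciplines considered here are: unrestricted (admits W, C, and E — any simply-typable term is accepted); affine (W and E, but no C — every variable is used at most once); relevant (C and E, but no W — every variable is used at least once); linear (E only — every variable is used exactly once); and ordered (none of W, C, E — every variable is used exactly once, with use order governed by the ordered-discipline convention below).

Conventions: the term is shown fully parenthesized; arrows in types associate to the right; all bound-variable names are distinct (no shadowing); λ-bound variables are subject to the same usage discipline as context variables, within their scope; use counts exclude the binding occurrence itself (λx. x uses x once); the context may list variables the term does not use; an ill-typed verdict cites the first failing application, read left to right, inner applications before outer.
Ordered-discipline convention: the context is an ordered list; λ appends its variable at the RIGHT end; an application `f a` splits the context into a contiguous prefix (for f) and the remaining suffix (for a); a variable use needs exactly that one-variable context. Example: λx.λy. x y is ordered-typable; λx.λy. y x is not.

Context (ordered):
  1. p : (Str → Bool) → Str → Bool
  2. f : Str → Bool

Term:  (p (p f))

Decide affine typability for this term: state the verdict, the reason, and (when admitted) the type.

no — needs contraction — p ×2
use counts: p: 2×, f: 1×
use order (left to right): p, p, f
typing: well-typed at Str → Bool
across the five disciplines: ordered ✗ | linear ✗ | affine ✗ | relevant ✓ | unrestricted ✓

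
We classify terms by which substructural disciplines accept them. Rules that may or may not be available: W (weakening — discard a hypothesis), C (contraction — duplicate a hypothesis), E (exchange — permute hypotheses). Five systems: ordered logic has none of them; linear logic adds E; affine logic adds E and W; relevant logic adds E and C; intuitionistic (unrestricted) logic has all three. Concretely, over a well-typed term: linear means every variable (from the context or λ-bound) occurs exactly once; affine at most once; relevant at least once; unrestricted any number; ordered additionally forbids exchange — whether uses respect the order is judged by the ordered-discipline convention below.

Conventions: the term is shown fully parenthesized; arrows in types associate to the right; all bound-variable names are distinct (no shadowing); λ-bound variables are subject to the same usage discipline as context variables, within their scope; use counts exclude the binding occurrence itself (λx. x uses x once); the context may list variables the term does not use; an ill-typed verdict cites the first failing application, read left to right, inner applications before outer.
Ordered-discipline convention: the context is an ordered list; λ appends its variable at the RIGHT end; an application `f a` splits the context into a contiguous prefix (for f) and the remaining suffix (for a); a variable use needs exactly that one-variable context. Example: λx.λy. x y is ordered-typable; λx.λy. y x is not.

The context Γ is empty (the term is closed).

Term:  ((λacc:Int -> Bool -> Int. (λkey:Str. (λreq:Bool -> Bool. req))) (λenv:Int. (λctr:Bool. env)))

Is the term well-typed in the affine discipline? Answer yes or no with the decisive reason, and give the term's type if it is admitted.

yes — no duplicate uses among acc, key, req, env, ctr; term : Str -> (Bool -> Bool) -> Bool -> Bool
usage: acc (bound)=0; key (bound)=0; req (bound)=1; env (bound)=1; ctr (bound)=0
order of uses: req, env
typing: the term checks, with type Str -> (Bool -> Bool) -> Bool -> Bool
summary: ordered ✗ · linear ✗ · affine ✓ · relevant ✗ · unrestricted ✓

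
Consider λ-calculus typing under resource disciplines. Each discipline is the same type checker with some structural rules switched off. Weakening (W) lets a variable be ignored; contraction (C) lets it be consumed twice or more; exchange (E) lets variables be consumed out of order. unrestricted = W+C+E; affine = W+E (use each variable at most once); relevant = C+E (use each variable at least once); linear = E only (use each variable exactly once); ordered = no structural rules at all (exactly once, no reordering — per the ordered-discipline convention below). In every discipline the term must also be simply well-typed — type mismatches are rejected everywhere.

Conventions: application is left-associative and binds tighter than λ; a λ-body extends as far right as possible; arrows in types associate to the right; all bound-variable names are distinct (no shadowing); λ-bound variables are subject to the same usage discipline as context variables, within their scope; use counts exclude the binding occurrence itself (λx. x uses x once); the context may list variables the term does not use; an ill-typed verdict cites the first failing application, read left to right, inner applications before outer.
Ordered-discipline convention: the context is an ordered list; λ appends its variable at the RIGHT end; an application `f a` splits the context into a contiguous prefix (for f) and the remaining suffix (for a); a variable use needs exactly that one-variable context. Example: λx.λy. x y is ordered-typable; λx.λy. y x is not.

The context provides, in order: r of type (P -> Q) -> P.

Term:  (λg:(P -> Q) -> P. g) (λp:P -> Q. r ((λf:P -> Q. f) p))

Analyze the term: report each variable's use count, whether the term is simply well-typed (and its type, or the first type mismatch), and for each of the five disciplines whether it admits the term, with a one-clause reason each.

usage: r: 1, g [bound]: 1, p [bound]: 1, f [bound]: 1
order of uses: g, r, f, p
typing: the term checks, with type (P -> Q) -> P
ordered: ✓, single-use (r, g, p, f), ordered derivation ok
linear: ✓, each of r, g, p, f used exactly once
affine: ✓, r, g, p, f: no repeats, contraction unneeded
relevant: ✓, none of r, g, p, f goes unused
unrestricted: ✓, typability at (P -> Q) -> P is all that's needed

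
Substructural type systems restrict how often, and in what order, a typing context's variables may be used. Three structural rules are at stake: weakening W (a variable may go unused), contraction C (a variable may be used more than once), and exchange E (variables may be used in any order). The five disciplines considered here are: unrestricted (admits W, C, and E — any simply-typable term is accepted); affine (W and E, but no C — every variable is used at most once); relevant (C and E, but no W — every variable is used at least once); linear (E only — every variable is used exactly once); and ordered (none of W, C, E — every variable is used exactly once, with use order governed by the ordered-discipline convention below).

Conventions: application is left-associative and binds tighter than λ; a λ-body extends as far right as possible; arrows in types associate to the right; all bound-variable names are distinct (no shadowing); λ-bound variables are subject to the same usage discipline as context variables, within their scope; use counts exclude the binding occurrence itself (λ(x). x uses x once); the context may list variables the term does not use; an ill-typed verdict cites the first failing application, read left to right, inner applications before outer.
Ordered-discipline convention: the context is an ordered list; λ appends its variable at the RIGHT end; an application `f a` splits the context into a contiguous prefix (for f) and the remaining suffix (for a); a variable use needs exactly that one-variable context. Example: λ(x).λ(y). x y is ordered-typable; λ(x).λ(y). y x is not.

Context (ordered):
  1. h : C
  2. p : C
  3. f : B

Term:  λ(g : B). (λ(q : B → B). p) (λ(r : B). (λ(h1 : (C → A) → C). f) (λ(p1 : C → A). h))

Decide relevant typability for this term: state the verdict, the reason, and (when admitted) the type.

no — needs weakening: g, q, r, h1, p1 unused
use counts: h: 1; p: 1; f: 1; g (λ-bound): 0; q (λ-bound): 0; r (λ-bound): 0; h1 (λ-bound): 0; p1 (λ-bound): 0
uses in reading order: p, f, h
typing: well-typed — term : B → C
all disciplines: ordered ✗ | linear ✗ | affine ✓ | relevant ✗ | unrestricted ✓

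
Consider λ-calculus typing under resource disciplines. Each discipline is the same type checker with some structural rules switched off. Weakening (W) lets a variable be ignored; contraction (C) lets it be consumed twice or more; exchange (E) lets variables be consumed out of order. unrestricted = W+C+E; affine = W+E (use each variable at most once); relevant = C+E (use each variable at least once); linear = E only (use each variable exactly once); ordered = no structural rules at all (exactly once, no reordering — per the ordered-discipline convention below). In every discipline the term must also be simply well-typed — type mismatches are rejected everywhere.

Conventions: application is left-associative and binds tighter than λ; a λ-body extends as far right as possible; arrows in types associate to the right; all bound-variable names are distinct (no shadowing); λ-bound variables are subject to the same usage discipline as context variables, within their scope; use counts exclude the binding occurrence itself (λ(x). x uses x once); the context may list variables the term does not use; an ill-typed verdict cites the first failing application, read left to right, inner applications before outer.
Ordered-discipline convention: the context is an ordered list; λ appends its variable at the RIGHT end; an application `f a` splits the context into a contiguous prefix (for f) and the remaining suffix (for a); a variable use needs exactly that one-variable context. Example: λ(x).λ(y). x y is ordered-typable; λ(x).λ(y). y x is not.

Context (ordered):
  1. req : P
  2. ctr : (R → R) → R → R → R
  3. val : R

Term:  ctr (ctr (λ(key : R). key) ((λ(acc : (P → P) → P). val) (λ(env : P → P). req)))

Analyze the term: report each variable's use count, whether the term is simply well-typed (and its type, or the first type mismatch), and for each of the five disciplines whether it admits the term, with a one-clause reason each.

counts: req: 1×, ctr: 2×, val: 1×, key (bound): 1×, acc (bound): 0×, env (bound): 0×
uses in reading order: ctr, ctr, key, val, req
typing: well-typed — term : R → R → R
ordered: ✗ — needs contraction — ctr ×2; unused: acc, env — weakening required
linear: ✗ — needs contraction — ctr ×2; unused: acc, env — weakening required
affine: ✗ — needs contraction — ctr ×2
relevant: ✗ — unused: acc, env — weakening required
unrestricted: ✓ — simply typable at R → R → R; W, C, E all held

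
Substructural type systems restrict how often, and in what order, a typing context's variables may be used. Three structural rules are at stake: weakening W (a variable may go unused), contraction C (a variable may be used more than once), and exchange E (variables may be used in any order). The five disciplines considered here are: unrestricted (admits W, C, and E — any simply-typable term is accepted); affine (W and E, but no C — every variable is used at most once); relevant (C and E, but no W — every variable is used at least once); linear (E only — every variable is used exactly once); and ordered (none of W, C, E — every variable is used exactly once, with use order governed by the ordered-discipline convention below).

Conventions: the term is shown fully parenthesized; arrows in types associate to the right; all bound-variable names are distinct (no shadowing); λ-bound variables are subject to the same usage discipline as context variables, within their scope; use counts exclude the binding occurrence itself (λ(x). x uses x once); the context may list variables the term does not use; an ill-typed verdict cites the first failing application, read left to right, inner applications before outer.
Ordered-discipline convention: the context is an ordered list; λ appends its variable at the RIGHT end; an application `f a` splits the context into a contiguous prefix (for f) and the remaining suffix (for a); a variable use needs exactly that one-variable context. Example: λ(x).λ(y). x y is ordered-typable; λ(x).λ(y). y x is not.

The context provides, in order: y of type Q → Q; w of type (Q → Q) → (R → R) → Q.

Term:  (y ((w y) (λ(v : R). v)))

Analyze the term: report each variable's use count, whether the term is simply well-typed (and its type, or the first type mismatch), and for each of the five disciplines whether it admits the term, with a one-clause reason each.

use counts: y=2, w=1, v [bound]=1
order of uses: y, w, y, v
typing: well-typed at Q
ordered: ✗, y ×2 used more than once (contraction)
linear: ✗, y ×2 used more than once (contraction)
affine: ✗, y ×2 used more than once (contraction)
relevant: ✓, every one of y, w, v appears
unrestricted: ✓, well-typed at Q; no restrictions here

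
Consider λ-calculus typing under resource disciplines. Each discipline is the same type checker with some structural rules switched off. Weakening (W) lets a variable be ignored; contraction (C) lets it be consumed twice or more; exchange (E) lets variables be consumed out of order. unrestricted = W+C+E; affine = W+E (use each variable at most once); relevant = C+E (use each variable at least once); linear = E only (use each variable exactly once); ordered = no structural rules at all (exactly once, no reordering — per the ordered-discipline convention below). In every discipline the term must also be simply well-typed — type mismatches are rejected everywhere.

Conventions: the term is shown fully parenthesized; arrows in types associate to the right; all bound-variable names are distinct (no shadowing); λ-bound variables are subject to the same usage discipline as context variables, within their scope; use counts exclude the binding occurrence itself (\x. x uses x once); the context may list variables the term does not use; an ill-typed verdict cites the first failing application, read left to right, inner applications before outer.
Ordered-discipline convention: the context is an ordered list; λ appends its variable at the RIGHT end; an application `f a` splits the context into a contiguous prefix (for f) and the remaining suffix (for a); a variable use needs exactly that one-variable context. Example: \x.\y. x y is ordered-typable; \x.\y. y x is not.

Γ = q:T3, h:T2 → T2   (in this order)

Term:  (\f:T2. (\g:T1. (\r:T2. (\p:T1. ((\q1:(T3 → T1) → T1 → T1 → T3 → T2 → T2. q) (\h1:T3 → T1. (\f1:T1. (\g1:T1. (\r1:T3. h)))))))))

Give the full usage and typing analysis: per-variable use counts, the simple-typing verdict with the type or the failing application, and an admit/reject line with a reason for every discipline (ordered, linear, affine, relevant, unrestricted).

counts: q: 1×; h: 1×; f (λ-bound): 0×; g (λ-bound): 0×; r (λ-bound): 0×; p (λ-bound): 0×; q1 (λ-bound): 0×; h1 (λ-bound): 0×; f1 (λ-bound): 0×; g1 (λ-bound): 0×; r1 (λ-bound): 0×
left-to-right use order: q, h
typing: the term checks, with type T2 → T1 → T2 → T1 → T3
ordered: ✗ — f, g, r, p, q1, h1, f1, g1, r1 never used (weakening)
linear: ✗ — f, g, r, p, q1, h1, f1, g1, r1 never used (weakening)
affine: ✓ — none of q, h, f, g, r, p, q1, h1, f1, g1, r1 used more than once
relevant: ✗ — f, g, r, p, q1, h1, f1, g1, r1 never used (weakening)
unrestricted: ✓ — simply typable at T2 → T1 → T2 → T1 → T3; W, C, E all held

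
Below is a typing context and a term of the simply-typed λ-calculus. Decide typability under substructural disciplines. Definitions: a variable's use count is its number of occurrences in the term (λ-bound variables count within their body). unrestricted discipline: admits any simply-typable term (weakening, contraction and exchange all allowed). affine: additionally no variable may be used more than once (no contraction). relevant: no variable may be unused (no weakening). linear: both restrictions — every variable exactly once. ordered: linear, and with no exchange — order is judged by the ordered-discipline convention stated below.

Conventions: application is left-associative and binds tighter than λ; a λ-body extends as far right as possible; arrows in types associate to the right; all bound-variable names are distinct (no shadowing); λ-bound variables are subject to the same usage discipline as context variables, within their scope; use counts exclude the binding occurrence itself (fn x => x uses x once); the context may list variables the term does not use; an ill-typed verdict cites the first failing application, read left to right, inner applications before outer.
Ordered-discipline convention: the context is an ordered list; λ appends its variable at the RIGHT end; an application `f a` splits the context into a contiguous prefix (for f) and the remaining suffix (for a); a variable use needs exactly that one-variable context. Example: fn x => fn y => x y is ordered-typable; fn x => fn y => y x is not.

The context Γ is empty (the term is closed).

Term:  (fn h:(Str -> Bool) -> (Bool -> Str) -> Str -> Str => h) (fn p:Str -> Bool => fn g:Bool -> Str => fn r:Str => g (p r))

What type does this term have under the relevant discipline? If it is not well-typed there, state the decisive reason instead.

term : (Str -> Bool) -> (Bool -> Str) -> Str -> Str
counts: h (λ-bound): 1, p (λ-bound): 1, g (λ-bound): 1, r (λ-bound): 1
order of uses: h, g, p, r
typing: ✓ — (Str -> Bool) -> (Bool -> Str) -> Str -> Str
all disciplines: ordered ✗, linear ✓, affine ✓, relevant ✓, unrestricted ✓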